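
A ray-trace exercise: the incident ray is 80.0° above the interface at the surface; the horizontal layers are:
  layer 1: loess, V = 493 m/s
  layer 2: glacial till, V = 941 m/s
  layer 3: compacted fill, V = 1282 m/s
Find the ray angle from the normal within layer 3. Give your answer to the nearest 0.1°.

From the normal: θ₁ = 90° − 80.0° = 10.0°.
Ray parameter p = sin 10.0° / 493 = 3.5223e-04 s/m.
sin θ_3 = p·V_3 = 3.5223e-04 × 1282 = 0.4516.
θ_3 = 26.84° from the vertical.

26.8°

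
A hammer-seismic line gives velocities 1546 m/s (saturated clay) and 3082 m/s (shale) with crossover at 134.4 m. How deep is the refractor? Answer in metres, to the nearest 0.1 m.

38.7 m

h = (x_cross/2)·√((V₂−V₁)/(V₂+V₁)).
(V₂−V₁)/(V₂+V₁) = (3082−1546)/(3082+1546) = 0.3319; √ = 0.5761.
h = (134.4/2)·0.5761 = 38.71 m.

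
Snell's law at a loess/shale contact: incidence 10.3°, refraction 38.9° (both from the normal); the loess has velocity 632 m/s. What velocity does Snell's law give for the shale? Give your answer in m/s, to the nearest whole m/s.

2220 m/s

Snell's law: sin 10.3°/V₁ = sin 38.9°/V₂.
V₂ = V₁·sin 38.9°/sin 10.3° = 632 × 3.5121 = 2219.62 m/s.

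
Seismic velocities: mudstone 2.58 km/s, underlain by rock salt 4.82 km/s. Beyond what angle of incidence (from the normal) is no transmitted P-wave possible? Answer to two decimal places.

32.36°

Critical incidence: sin θ_c = V₁/V₂ = 2.58/4.82 = 0.5353.
θ_c = arcsin 0.5353 = 32.36°.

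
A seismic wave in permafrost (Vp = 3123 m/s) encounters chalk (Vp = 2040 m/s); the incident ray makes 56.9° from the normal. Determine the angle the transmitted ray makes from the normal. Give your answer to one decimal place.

Snell's law: sin θ₂ = (V₂/V₁)·sin θ₁ = (2040/3123)·sin 56.9° = 0.5472.
θ₂ = arcsin 0.5472 = 33.18° from the normal.

33.2°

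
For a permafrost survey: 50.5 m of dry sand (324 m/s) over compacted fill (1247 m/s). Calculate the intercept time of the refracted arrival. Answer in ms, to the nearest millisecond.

tᵢ = 2h·√(V₂²−V₁²)/(V₁V₂).
√(V₂²−V₁²) = √(1247²−324²) = 1204.2 m/s.
tᵢ = 2·50.5·1204.2/(324·1247) = 0.30102 s.

301 ms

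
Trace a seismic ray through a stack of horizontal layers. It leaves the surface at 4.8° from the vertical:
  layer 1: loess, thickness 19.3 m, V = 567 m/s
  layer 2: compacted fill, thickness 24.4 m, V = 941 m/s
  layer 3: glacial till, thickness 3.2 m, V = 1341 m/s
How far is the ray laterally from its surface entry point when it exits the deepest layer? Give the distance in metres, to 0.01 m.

p = sin θ₁/V₁ = sin 4.8°/567 = 1.4758e-04 s/m is conserved through the stack.
Layer 1: θ = 4.80°; offset = 19.3·tan 4.80° = 1.6207 m.
Layer 2: sin θ = p·941 = 0.1389 → θ = 7.98°; offset = 24.4·tan 7.98° = 3.4217 m.
Layer 3: sin θ = p·1341 = 0.1979 → θ = 11.41°; offset = 3.2·tan 11.41° = 0.6461 m.
Summing the layer offsets gives 5.6884 m.

5.69 m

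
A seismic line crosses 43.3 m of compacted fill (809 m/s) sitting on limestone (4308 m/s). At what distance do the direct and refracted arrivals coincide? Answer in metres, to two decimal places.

x_cross = 2h·√((V₂+V₁)/(V₂−V₁)).
(V₂+V₁)/(V₂−V₁) = (4308+809)/(4308−809) = 1.4624; √ = 1.2093.
x_cross = 2·43.3·1.2093 = 104.73 m.

104.73 m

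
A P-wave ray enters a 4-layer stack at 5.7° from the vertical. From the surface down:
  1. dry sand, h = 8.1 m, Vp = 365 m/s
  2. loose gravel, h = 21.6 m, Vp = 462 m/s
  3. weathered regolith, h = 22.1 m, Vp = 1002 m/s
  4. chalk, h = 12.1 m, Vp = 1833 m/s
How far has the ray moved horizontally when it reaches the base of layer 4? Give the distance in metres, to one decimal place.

16.8 m

p = sin θ₁/V₁ = sin 5.7°/365 = 2.7211e-04 s/m is conserved through the stack.
Layer 1: θ = 5.70°; offset = 8.1·tan 5.70° = 0.808 m.
Layer 2: sin θ = p·462 = 0.1257 → θ = 7.22°; offset = 21.6·tan 7.22° = 2.737 m.
Layer 3: sin θ = p·1002 = 0.2727 → θ = 15.82°; offset = 22.1·tan 15.82° = 6.263 m.
Layer 4: sin θ = p·1833 = 0.4988 → θ = 29.92°; offset = 12.1·tan 29.92° = 6.963 m.
Summing the layer offsets gives 16.772 m.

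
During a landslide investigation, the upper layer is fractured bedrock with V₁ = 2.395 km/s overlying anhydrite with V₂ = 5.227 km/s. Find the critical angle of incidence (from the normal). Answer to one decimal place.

Critical incidence: sin θ_c = V₁/V₂ = 2.395/5.227 = 0.4582.
θ_c = arcsin 0.4582 = 27.27°.

27.3°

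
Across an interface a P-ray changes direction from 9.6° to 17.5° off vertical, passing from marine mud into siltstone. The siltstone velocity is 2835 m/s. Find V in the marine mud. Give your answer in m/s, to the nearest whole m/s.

1572 m/s

sin 9.6° = 0.1668; sin 17.5° = 0.3007.
V₁ = V₂·(sin θ₁/sin θ₂) = 2835·(0.1668/0.3007) = 1572.27 m/s.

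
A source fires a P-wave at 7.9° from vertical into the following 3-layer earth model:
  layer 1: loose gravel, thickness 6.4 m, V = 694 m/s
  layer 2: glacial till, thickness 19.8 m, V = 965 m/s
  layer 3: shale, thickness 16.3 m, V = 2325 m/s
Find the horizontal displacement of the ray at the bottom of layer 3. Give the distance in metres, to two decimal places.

13.20 m

Apply Snell's law at each interface; in layer i the horizontal offset is hᵢ·tan θᵢ.
Layer 1: θ = 7.90°; offset = 6.4·tan 7.90° = 0.8881 m.
Layer 2: sin θ = 965·sin 7.9°/694 = 0.1911, θ = 11.02°; offset = 19.8·tan 11.02° = 3.8551 m.
Layer 3: sin θ = 2325·sin 7.9°/694 = 0.4605, θ = 27.42°; offset = 16.3·tan 27.42° = 8.4552 m.
Summing the layer offsets gives 13.1984 m.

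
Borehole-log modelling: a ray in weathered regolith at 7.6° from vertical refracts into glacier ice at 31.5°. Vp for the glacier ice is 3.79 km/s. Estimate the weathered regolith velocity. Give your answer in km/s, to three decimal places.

Snell's law: sin 7.6°/V₁ = sin 31.5°/V₂.
V₁ = V₂·sin 7.6°/sin 31.5° = 3.79 × 0.2531 = 0.959 km/s.

0.959 km/s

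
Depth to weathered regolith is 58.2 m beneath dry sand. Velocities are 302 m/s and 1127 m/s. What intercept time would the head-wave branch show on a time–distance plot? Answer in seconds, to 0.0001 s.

0.3713 s

θ_c = arcsin(V₁/V₂) = arcsin(302/1127) = 15.54°; cos θ_c = 0.9634.
tᵢ = 2h·cos θ_c / V₁ = 2·58.2·0.9634 / 302 = 0.37133 s.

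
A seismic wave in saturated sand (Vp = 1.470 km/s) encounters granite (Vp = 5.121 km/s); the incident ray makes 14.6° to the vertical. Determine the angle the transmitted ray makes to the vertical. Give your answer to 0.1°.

sin θ₁/V₁ = sin θ₂/V₂ ⇒ sin θ₂ = 5.121·sin 14.6°/1.470 = 5.121·0.2521/1.470 = 0.8781.
θ₂ = arcsin 0.8781 = 61.42° from the normal.

61.4°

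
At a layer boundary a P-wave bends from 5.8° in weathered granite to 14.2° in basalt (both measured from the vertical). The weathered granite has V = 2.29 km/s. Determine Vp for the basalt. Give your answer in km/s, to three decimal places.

5.559 km/s

sin 5.8° = 0.1011; sin 14.2° = 0.2453.
V₂ = V₁·(sin θ₂/sin θ₁) = 2.29·(0.2453/0.1011) = 5.559 km/s.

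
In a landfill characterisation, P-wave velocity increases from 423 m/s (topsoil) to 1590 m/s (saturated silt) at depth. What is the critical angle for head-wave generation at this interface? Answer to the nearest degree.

Critical incidence: sin θ_c = V₁/V₂ = 423/1590 = 0.2660.
θ_c = arcsin 0.2660 = 15.43°.

15°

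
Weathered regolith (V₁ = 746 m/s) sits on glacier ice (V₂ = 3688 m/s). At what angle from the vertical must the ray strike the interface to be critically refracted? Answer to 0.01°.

11.67°

At critical incidence the refracted ray runs along the interface (θ₂ = 90°), so sin θ_c = V₁/V₂.
θ_c = arcsin(746/3688) = arcsin 0.2023 = 11.67°.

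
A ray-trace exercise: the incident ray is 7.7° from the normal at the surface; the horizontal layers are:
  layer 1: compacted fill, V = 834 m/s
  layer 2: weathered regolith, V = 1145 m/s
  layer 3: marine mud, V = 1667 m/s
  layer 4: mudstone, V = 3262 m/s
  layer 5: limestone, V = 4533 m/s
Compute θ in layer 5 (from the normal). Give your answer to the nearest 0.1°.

46.7°

Ray parameter p = sin 7.7° / 834 = 1.6065e-04 s/m.
sin θ_5 = p·V_5 = 1.6065e-04 × 4533 = 0.7282.
θ_5 = 46.74° from the vertical.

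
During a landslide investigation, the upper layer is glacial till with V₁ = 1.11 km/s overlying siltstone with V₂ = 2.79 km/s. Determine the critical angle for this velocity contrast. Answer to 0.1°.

Critical incidence: sin θ_c = V₁/V₂ = 1.11/2.79 = 0.3978.
θ_c = arcsin 0.3978 = 23.44°.

23.4°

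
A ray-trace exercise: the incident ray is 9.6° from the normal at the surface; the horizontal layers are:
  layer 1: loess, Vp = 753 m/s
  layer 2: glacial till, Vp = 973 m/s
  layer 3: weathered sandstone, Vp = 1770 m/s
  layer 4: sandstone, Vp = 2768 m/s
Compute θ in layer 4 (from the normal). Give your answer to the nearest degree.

Snell's law across each interface conserves sin θ / V, so sin θ_4 = V_4·sin θ₁/V₁.
sin θ_4 = 2768 × sin 9.6° / 753 = 0.6130.
θ_4 = 37.81° from the vertical.

38°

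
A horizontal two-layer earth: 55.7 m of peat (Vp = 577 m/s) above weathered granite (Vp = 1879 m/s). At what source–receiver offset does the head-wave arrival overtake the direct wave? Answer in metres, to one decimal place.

153.0 m

θ_c = arcsin(577/1879) = 17.88°, so cos θ_c = 0.9517 and tᵢ = 2h cos θ_c/V₁ = 0.1837 s.
At crossover x/V₁ = x/V₂ + tᵢ ⇒ x = tᵢ/(1/V₁ − 1/V₂) = 0.18374/(1.7331e-03 − 5.3220e-04) = 153.00 m.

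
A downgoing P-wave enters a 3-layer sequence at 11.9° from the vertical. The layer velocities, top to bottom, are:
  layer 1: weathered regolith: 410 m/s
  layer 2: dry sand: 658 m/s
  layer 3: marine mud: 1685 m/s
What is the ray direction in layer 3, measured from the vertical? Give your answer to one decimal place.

57.9°

Ray parameter p = sin 11.9° / 410 = 5.0294e-04 s/m.
sin θ_3 = p·V_3 = 5.0294e-04 × 1685 = 0.8474.
θ_3 = arcsin 0.8474 = 57.94°.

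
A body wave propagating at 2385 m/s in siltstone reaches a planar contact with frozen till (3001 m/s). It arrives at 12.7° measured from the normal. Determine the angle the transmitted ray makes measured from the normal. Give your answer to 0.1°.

16.1°

Snell's law: sin θ₂ = (V₂/V₁)·sin θ₁ = (3001/2385)·sin 12.7° = 0.2766.
θ₂ = sin⁻¹(0.2766) = 16.06° (from vertical).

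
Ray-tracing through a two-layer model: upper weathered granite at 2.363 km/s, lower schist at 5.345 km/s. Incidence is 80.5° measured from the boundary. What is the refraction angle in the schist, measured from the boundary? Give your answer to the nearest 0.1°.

68.1°

Angle from the normal: 90° − 80.5° = 9.5°.
sin θ₁/V₁ = sin θ₂/V₂ ⇒ sin θ₂ = 5.345·sin 9.5°/2.363 = 5.345·0.1650/2.363 = 0.3733.
θ₂ = sin⁻¹(0.3733) = 21.92° (from vertical).
From the interface: 90° − 21.92° = 68.08°.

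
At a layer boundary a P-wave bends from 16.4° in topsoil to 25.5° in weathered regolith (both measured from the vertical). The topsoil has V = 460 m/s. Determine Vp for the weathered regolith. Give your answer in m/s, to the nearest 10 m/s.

700 m/s

Snell's law: sin 16.4°/V₁ = sin 25.5°/V₂.
V₂ = V₁·sin 25.5°/sin 16.4° = 460 × 1.5248 = 701.40 m/s.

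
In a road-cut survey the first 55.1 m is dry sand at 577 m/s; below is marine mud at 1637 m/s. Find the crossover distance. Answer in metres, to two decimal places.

x_cross = 2h·√((V₂+V₁)/(V₂−V₁)).
(V₂+V₁)/(V₂−V₁) = (1637+577)/(1637−577) = 2.0887; √ = 1.4452.
x_cross = 2·55.1·1.4452 = 159.26 m.

159.26 m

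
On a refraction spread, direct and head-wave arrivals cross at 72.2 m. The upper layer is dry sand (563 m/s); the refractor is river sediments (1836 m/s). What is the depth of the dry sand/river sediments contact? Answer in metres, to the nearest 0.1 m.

h = (x_cross/2)·√((V₂−V₁)/(V₂+V₁)).
(V₂−V₁)/(V₂+V₁) = (1836−563)/(1836+563) = 0.5306; √ = 0.7284.
h = (72.2/2)·0.7284 = 26.30 m.

26.3 m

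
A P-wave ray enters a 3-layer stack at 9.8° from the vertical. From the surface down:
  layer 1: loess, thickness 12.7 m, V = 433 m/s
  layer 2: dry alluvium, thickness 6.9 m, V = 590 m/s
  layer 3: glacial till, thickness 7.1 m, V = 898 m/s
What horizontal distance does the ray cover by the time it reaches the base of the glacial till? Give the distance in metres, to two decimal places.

Apply Snell's law at each interface; in layer i the horizontal offset is hᵢ·tan θᵢ.
Layer 1: θ = 9.80°; offset = 12.7·tan 9.80° = 2.1937 m.
Layer 2: sin θ = 590·sin 9.8°/433 = 0.2319, θ = 13.41°; offset = 6.9·tan 13.41° = 1.6451 m.
Layer 3: sin θ = 898·sin 9.8°/433 = 0.3530, θ = 20.67°; offset = 7.1·tan 20.67° = 2.6787 m.
Σ offsets = 6.5175 m.

6.52 m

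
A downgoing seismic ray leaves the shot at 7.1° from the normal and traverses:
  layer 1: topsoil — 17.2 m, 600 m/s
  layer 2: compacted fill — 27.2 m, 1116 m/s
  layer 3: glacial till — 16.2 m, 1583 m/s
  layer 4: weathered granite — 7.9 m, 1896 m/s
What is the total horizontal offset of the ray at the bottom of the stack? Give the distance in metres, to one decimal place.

17.5 m

Apply Snell's law at each interface; in layer i the horizontal offset is hᵢ·tan θᵢ.
Layer 1: θ = 7.10°; offset = 17.2·tan 7.10° = 2.142 m.
Layer 2: sin θ = 1116·sin 7.1°/600 = 0.2299, θ = 13.29°; offset = 27.2·tan 13.29° = 6.425 m.
Layer 3: sin θ = 1583·sin 7.1°/600 = 0.3261, θ = 19.03°; offset = 16.2·tan 19.03° = 5.588 m.
Layer 4: sin θ = 1896·sin 7.1°/600 = 0.3906, θ = 22.99°; offset = 7.9·tan 22.99° = 3.352 m.
Summing the layer offsets gives 17.508 m.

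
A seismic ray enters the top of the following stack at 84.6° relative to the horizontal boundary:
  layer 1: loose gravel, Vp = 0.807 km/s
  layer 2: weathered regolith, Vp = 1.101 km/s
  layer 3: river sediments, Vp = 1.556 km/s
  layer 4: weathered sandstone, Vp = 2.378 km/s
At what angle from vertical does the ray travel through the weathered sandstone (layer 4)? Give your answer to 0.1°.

From the normal: θ₁ = 90° − 84.6° = 5.4°.
Ray parameter p = sin 5.4° / 0.807 = 1.1662e-01 s/km.
sin θ_4 = p·V_4 = 1.1662e-01 × 2.378 = 0.2773.
θ_4 = arcsin 0.2773 = 16.10°.

16.1°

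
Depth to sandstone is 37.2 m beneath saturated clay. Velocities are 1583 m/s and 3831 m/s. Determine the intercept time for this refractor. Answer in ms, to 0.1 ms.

42.8 ms

θ_c = arcsin(V₁/V₂) = arcsin(1583/3831) = 24.41°; cos θ_c = 0.9106.
tᵢ = 2h·cos θ_c / V₁ = 2·37.2·0.9106 / 1583 = 0.04280 s.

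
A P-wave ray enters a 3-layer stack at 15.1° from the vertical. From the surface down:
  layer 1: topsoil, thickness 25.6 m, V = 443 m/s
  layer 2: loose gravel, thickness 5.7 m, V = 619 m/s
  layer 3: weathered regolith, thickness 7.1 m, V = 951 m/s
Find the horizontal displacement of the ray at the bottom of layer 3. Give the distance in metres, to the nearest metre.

14 m

Apply Snell's law at each interface; in layer i the horizontal offset is hᵢ·tan θᵢ.
Layer 1: θ = 15.10°; offset = 25.6·tan 15.10° = 6.907 m.
Layer 2: sin θ = 619·sin 15.1°/443 = 0.3640, θ = 21.35°; offset = 5.7·tan 21.35° = 2.228 m.
Layer 3: sin θ = 951·sin 15.1°/443 = 0.5592, θ = 34.00°; offset = 7.1·tan 34.00° = 4.789 m.
Summing the layer offsets gives 13.925 m.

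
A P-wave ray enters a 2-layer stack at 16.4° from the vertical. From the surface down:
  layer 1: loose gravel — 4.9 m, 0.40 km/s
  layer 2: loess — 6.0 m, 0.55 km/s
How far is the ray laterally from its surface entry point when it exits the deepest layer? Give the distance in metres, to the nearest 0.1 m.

4.0 m

Apply Snell's law at each interface; in layer i the horizontal offset is hᵢ·tan θᵢ.
Layer 1: θ = 16.40°; offset = 4.9·tan 16.40° = 1.442 m.
Layer 2: sin θ = 0.55·sin 16.4°/0.40 = 0.3882, θ = 22.84°; offset = 6.0·tan 22.84° = 2.528 m.
Total horizontal offset = 3.970 m.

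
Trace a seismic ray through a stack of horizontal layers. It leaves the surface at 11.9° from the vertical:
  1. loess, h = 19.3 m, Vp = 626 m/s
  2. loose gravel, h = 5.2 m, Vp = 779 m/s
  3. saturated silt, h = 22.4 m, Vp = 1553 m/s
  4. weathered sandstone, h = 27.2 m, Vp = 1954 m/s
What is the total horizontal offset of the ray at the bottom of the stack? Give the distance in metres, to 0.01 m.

41.66 m

Apply Snell's law at each interface; in layer i the horizontal offset is hᵢ·tan θᵢ.
Layer 1: θ = 11.90°; offset = 19.3·tan 11.90° = 4.0671 m.
Layer 2: sin θ = 779·sin 11.9°/626 = 0.2566, θ = 14.87°; offset = 5.2·tan 14.87° = 1.3806 m.
Layer 3: sin θ = 1553·sin 11.9°/626 = 0.5116, θ = 30.77°; offset = 22.4·tan 30.77° = 13.3359 m.
Layer 4: sin θ = 1954·sin 11.9°/626 = 0.6436, θ = 40.06°; offset = 27.2·tan 40.06° = 22.8756 m.
Summing the layer offsets gives 41.6592 m.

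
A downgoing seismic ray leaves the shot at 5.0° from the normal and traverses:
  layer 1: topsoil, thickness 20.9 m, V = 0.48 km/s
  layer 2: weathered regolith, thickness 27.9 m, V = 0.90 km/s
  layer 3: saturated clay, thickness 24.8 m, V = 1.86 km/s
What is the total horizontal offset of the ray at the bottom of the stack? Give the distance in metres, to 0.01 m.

15.35 m

p = sin θ₁/V₁ = sin 5.0°/0.48 = 1.8157e-01 s/km is conserved through the stack.
Layer 1: θ = 5.00°; offset = 20.9·tan 5.00° = 1.8285 m.
Layer 2: sin θ = p·0.90 = 0.1634 → θ = 9.41°; offset = 27.9·tan 9.41° = 4.6215 m.
Layer 3: sin θ = p·1.86 = 0.3377 → θ = 19.74°; offset = 24.8·tan 19.74° = 8.8985 m.
Summing the layer offsets gives 15.3485 m.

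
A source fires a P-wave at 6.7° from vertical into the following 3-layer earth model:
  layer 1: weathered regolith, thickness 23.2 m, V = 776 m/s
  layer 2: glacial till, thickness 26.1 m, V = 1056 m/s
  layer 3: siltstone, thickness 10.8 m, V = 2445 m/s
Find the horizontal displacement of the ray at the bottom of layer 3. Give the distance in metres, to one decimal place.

11.2 m

Apply Snell's law at each interface; in layer i the horizontal offset is hᵢ·tan θᵢ.
Layer 1: θ = 6.70°; offset = 23.2·tan 6.70° = 2.725 m.
Layer 2: sin θ = 1056·sin 6.7°/776 = 0.1588, θ = 9.14°; offset = 26.1·tan 9.14° = 4.197 m.
Layer 3: sin θ = 2445·sin 6.7°/776 = 0.3676, θ = 21.57°; offset = 10.8·tan 21.57° = 4.269 m.
Σ offsets = 11.191 m.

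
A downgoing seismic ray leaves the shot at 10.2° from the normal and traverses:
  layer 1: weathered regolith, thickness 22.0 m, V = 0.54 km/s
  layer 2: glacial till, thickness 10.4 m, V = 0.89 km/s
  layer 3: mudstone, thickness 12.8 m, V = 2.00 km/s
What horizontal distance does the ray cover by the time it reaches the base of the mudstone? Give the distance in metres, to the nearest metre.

Apply Snell's law at each interface; in layer i the horizontal offset is hᵢ·tan θᵢ.
Layer 1: θ = 10.20°; offset = 22.0·tan 10.20° = 3.958 m.
Layer 2: sin θ = 0.89·sin 10.2°/0.54 = 0.2919, θ = 16.97°; offset = 10.4·tan 16.97° = 3.174 m.
Layer 3: sin θ = 2.00·sin 10.2°/0.54 = 0.6559, θ = 40.99°; offset = 12.8·tan 40.99° = 11.121 m.
Summing the layer offsets gives 18.253 m.

18 m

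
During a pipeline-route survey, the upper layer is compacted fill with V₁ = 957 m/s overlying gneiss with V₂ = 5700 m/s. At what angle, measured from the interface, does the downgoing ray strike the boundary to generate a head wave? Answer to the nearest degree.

At critical incidence the refracted ray runs along the interface (θ₂ = 90°), so sin θ_c = V₁/V₂.
θ_c = arcsin(957/5700) = arcsin 0.1679 = 9.67°.
Measured from the interface: 90° − 9.67° = 80.33°.

80°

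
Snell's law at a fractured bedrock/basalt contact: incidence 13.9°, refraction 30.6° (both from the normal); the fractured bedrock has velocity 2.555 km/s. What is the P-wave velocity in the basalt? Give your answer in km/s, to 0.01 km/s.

sin 13.9° = 0.2402; sin 30.6° = 0.5090.
V₂ = V₁·(sin θ₂/sin θ₁) = 2.555·(0.5090/0.2402) = 5.41 km/s.

5.41 km/s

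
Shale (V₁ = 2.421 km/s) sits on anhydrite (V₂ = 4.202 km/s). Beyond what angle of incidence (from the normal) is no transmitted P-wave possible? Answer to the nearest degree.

At critical incidence the refracted ray runs along the interface (θ₂ = 90°), so sin θ_c = V₁/V₂.
θ_c = arcsin(2.421/4.202) = arcsin 0.5762 = 35.18°.

35°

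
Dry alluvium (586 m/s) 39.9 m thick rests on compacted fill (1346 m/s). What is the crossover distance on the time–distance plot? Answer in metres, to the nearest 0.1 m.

127.2 m

x_cross = 2h·√((V₂+V₁)/(V₂−V₁)).
(V₂+V₁)/(V₂−V₁) = (1346+586)/(1346−586) = 2.5421; √ = 1.5944.
x_cross = 2·39.9·1.5944 = 127.23 m.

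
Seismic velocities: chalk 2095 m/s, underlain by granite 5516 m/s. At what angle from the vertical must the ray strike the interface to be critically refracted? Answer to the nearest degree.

At critical incidence the refracted ray runs along the interface (θ₂ = 90°), so sin θ_c = V₁/V₂.
θ_c = arcsin(2095/5516) = arcsin 0.3798 = 22.32°.

22°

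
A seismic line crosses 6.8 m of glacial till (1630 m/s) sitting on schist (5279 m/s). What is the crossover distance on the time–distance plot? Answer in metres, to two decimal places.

θ_c = arcsin(1630/5279) = 17.99°, so cos θ_c = 0.9511 and tᵢ = 2h cos θ_c/V₁ = 0.0079 s.
At crossover x/V₁ = x/V₂ + tᵢ ⇒ x = tᵢ/(1/V₁ − 1/V₂) = 0.00794/(6.1350e-04 − 1.8943e-04) = 18.71 m.

18.71 m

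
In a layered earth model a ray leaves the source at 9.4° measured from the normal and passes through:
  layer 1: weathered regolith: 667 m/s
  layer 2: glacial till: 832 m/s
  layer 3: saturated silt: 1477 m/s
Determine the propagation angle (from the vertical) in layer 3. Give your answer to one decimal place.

21.2°

Ray parameter p = sin 9.4° / 667 = 2.4487e-04 s/m.
sin θ_3 = p·V_3 = 2.4487e-04 × 1477 = 0.3617.
θ_3 = 21.20° from the vertical.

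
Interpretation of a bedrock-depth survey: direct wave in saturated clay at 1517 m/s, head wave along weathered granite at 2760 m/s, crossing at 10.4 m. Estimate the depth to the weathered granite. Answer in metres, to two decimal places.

2.80 m

h = (x_cross/2)·√((V₂−V₁)/(V₂+V₁)).
(V₂−V₁)/(V₂+V₁) = (2760−1517)/(2760+1517) = 0.2906; √ = 0.5391.
h = (10.4/2)·0.5391 = 2.80 m.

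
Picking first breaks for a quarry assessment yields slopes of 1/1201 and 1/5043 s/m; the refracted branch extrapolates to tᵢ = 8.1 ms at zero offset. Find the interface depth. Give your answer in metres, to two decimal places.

5.01 m

θ_c = arcsin(1201/5043) = 13.78°; cos θ_c = 0.9712.
tᵢ = 2h cos θ_c/V₁ ⇒ h = tᵢ·V₁/(2 cos θ_c) = 0.0081·1201/(2·0.9712) = 5.01 m.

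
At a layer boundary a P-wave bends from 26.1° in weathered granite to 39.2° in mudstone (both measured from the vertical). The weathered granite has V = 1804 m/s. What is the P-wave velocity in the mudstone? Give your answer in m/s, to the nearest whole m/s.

Snell's law: sin 26.1°/V₁ = sin 39.2°/V₂.
V₂ = V₁·sin 39.2°/sin 26.1° = 1804 × 1.4366 = 2591.68 m/s.

2592 m/s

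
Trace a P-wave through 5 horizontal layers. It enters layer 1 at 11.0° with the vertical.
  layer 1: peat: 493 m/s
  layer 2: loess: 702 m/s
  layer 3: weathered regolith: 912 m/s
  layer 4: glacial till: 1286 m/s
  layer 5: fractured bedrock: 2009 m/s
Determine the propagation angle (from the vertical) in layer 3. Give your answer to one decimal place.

20.7°

Snell's law across each interface conserves sin θ / V, so sin θ_3 = V_3·sin θ₁/V₁.
sin θ_3 = 912 × sin 11.0° / 493 = 0.3530.
θ_3 = arcsin 0.3530 = 20.67°.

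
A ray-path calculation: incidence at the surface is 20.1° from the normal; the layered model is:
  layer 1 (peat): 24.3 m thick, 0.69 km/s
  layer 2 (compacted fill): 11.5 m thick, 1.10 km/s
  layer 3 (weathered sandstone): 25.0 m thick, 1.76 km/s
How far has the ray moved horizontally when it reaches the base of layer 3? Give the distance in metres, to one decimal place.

62.0 m

Ray parameter p = sin 20.1° / 0.69 km/s = 4.9806e-01 s/km.
Layer 1: θ = 20.10°; offset = 24.3·tan 20.10° = 8.893 m.
Layer 2: sin θ = p·1.10 = 0.5479 → θ = 33.22°; offset = 11.5·tan 33.22° = 7.531 m.
Layer 3: sin θ = p·1.76 = 0.8766 → θ = 61.23°; offset = 25.0·tan 61.23° = 45.536 m.
Total horizontal offset = 61.960 m.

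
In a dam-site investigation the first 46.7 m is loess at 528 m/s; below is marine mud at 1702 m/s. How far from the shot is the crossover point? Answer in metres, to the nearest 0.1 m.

128.7 m

θ_c = arcsin(528/1702) = 18.07°, so cos θ_c = 0.9507 and tᵢ = 2h cos θ_c/V₁ = 0.1682 s.
At crossover x/V₁ = x/V₂ + tᵢ ⇒ x = tᵢ/(1/V₁ − 1/V₂) = 0.16817/(1.8939e-03 − 5.8754e-04) = 128.73 m.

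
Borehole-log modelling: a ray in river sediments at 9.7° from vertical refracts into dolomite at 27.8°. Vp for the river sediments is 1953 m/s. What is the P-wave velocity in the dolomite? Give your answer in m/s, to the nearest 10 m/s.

sin 9.7° = 0.1685; sin 27.8° = 0.4664.
V₂ = V₁·(sin θ₂/sin θ₁) = 1953·(0.4664/0.1685) = 5406.00 m/s.

5410 m/s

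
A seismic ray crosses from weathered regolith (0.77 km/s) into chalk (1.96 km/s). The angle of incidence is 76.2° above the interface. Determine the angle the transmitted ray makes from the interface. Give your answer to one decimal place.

52.6°

Convert to the normal: θ₁ = 90° − 76.2° = 13.8°.
Snell's law: sin θ₂ = (V₂/V₁)·sin θ₁ = (1.96/0.77)·sin 13.8° = 0.6072.
θ₂ = sin⁻¹(0.6072) = 37.39° (from vertical).
From the interface: 90° − 37.39° = 52.61°.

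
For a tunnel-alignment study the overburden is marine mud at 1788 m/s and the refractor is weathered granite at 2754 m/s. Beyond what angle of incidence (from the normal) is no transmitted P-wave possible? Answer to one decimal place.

At critical incidence the refracted ray runs along the interface (θ₂ = 90°), so sin θ_c = V₁/V₂.
θ_c = arcsin(1788/2754) = arcsin 0.6492 = 40.48°.

40.5°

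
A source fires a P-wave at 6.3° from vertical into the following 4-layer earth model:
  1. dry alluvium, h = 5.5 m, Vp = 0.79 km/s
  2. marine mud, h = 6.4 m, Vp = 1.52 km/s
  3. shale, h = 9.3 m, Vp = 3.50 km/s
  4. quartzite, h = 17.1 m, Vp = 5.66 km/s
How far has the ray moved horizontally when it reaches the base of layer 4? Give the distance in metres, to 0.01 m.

Apply Snell's law at each interface; in layer i the horizontal offset is hᵢ·tan θᵢ.
Layer 1: θ = 6.30°; offset = 5.5·tan 6.30° = 0.6072 m.
Layer 2: sin θ = 1.52·sin 6.3°/0.79 = 0.2111, θ = 12.19°; offset = 6.4·tan 12.19° = 1.3824 m.
Layer 3: sin θ = 3.50·sin 6.3°/0.79 = 0.4862, θ = 29.09°; offset = 9.3·tan 29.09° = 5.1739 m.
Layer 4: sin θ = 5.66·sin 6.3°/0.79 = 0.7862, θ = 51.83°; offset = 17.1·tan 51.83° = 21.7549 m.
Summing the layer offsets gives 28.9185 m.

28.92 m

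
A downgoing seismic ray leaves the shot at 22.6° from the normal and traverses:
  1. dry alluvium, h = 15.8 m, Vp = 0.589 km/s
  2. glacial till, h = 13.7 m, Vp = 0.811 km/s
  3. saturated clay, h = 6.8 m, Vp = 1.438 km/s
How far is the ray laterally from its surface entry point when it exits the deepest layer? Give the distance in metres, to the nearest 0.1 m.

33.6 m

Apply Snell's law at each interface; in layer i the horizontal offset is hᵢ·tan θᵢ.
Layer 1: θ = 22.60°; offset = 15.8·tan 22.60° = 6.577 m.
Layer 2: sin θ = 0.811·sin 22.6°/0.589 = 0.5291, θ = 31.95°; offset = 13.7·tan 31.95° = 8.543 m.
Layer 3: sin θ = 1.438·sin 22.6°/0.589 = 0.9382, θ = 69.76°; offset = 6.8·tan 69.76° = 18.438 m.
Σ offsets = 33.558 m.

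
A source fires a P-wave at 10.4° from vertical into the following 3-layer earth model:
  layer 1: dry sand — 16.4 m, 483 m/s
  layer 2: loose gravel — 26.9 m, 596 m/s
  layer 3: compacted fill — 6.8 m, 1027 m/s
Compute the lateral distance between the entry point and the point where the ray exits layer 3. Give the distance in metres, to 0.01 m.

11.98 m

Apply Snell's law at each interface; in layer i the horizontal offset is hᵢ·tan θᵢ.
Layer 1: θ = 10.40°; offset = 16.4·tan 10.40° = 3.0100 m.
Layer 2: sin θ = 596·sin 10.4°/483 = 0.2228, θ = 12.87°; offset = 26.9·tan 12.87° = 6.1465 m.
Layer 3: sin θ = 1027·sin 10.4°/483 = 0.3838, θ = 22.57°; offset = 6.8·tan 22.57° = 2.8266 m.
Σ offsets = 11.9830 m.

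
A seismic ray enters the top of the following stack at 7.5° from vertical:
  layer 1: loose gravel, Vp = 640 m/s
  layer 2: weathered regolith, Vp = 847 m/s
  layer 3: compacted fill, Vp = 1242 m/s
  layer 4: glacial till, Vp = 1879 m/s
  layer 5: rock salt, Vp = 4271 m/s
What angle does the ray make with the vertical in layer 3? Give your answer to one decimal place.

Snell's law across each interface conserves sin θ / V, so sin θ_3 = V_3·sin θ₁/V₁.
sin θ_3 = 1242 × sin 7.5° / 640 = 0.2533.
θ_3 = arcsin 0.2533 = 14.67°.

14.7°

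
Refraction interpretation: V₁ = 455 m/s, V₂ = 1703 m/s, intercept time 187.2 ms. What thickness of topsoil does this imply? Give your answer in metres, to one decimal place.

θ_c = arcsin(455/1703) = 15.50°; cos θ_c = 0.9636.
tᵢ = 2h cos θ_c/V₁ ⇒ h = tᵢ·V₁/(2 cos θ_c) = 0.1872·455/(2·0.9636) = 44.19 m.

44.2 m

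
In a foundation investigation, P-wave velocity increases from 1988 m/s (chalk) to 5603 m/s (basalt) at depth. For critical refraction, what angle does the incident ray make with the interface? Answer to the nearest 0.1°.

69.2°

Critical incidence: sin θ_c = V₁/V₂ = 1988/5603 = 0.3548.
θ_c = arcsin 0.3548 = 20.78°.
Measured from the interface: 90° − 20.78° = 69.22°.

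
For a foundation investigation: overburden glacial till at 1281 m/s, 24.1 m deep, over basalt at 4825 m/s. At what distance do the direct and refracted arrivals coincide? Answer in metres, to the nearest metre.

θ_c = arcsin(1281/4825) = 15.40°, so cos θ_c = 0.9641 and tᵢ = 2h cos θ_c/V₁ = 0.0363 s.
At crossover x/V₁ = x/V₂ + tᵢ ⇒ x = tᵢ/(1/V₁ − 1/V₂) = 0.03628/(7.8064e-04 − 2.0725e-04) = 63.27 m.

63 m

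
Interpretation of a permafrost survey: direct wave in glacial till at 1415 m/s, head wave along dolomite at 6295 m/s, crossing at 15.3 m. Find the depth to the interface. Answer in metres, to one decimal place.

6.1 m

x_cross = 2h·√((V₂+V₁)/(V₂−V₁)) → h = x_cross / (2·√((V₂+V₁)/(V₂−V₁))).
√((V₂+V₁)/(V₂−V₁)) = √((6295+1415)/(6295−1415)) = 1.2569.
h = 15.3 / (2·1.2569) = 6.09 m.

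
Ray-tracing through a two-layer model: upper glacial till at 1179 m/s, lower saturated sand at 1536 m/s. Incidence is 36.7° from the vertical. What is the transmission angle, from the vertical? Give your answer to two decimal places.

sin θ₁/V₁ = sin θ₂/V₂ ⇒ sin θ₂ = 1536·sin 36.7°/1179 = 1536·0.5976/1179 = 0.7786.
θ₂ = arcsin 0.7786 = 51.13° from the normal.

51.13°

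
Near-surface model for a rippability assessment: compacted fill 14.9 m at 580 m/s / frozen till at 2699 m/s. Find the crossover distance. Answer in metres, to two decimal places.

37.07 m

θ_c = arcsin(580/2699) = 12.41°, so cos θ_c = 0.9766 and tᵢ = 2h cos θ_c/V₁ = 0.0502 s.
At crossover x/V₁ = x/V₂ + tᵢ ⇒ x = tᵢ/(1/V₁ − 1/V₂) = 0.05018/(1.7241e-03 − 3.7051e-04) = 37.07 m.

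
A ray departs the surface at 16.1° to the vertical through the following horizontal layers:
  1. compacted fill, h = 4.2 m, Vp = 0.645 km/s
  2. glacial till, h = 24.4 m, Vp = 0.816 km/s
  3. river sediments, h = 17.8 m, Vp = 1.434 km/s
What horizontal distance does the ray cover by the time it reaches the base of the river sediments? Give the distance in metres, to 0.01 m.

p = sin θ₁/V₁ = sin 16.1°/0.645 = 4.2995e-01 s/km is conserved through the stack.
Layer 1: θ = 16.10°; offset = 4.2·tan 16.10° = 1.2123 m.
Layer 2: sin θ = p·0.816 = 0.3508 → θ = 20.54°; offset = 24.4·tan 20.54° = 9.1414 m.
Layer 3: sin θ = p·1.434 = 0.6165 → θ = 38.06°; offset = 17.8·tan 38.06° = 13.9389 m.
Total horizontal offset = 24.2926 m.

24.29 m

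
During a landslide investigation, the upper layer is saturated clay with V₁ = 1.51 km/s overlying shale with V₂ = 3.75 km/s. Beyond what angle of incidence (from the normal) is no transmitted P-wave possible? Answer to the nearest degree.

Critical incidence: sin θ_c = V₁/V₂ = 1.51/3.75 = 0.4027.
θ_c = arcsin 0.4027 = 23.74°.

24°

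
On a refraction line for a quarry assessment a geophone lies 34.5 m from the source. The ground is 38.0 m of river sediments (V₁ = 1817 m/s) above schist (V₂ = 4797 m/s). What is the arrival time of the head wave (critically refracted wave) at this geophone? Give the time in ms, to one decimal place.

45.9 ms

t = x/V₂ + 2h·√(V₂²−V₁²)/(V₁V₂).
√(V₂²−V₁²) = √(4797²−1817²) = 4439.6 m/s; delay term = 2·38.0·4439.6/(1817·4797) = 0.03871 s.
t = 34.5/4797 + 0.03871 = 0.04590 s.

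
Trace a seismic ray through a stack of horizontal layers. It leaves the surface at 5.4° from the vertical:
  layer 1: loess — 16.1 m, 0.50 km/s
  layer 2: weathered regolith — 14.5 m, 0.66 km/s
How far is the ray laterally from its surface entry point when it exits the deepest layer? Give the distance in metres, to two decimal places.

3.34 m

Apply Snell's law at each interface; in layer i the horizontal offset is hᵢ·tan θᵢ.
Layer 1: θ = 5.40°; offset = 16.1·tan 5.40° = 1.5219 m.
Layer 2: sin θ = 0.66·sin 5.4°/0.50 = 0.1242, θ = 7.14°; offset = 14.5·tan 7.14° = 1.8153 m.
Summing the layer offsets gives 3.3372 m.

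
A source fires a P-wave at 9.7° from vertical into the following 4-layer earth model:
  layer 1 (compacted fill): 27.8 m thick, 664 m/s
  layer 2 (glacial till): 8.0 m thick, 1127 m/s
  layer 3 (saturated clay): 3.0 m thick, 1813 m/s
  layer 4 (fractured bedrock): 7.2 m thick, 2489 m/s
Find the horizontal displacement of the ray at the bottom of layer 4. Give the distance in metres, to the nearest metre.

Apply Snell's law at each interface; in layer i the horizontal offset is hᵢ·tan θᵢ.
Layer 1: θ = 9.70°; offset = 27.8·tan 9.70° = 4.752 m.
Layer 2: sin θ = 1127·sin 9.7°/664 = 0.2860, θ = 16.62°; offset = 8.0·tan 16.62° = 2.388 m.
Layer 3: sin θ = 1813·sin 9.7°/664 = 0.4600, θ = 27.39°; offset = 3.0·tan 27.39° = 1.554 m.
Layer 4: sin θ = 2489·sin 9.7°/664 = 0.6316, θ = 39.17°; offset = 7.2·tan 39.17° = 5.865 m.
Summing the layer offsets gives 14.559 m.

15 m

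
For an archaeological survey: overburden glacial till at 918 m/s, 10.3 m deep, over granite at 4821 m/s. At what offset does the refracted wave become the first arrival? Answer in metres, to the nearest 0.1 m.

25.0 m

θ_c = arcsin(918/4821) = 10.98°, so cos θ_c = 0.9817 and tᵢ = 2h cos θ_c/V₁ = 0.0220 s.
At crossover x/V₁ = x/V₂ + tᵢ ⇒ x = tᵢ/(1/V₁ − 1/V₂) = 0.02203/(1.0893e-03 − 2.0743e-04) = 24.98 m.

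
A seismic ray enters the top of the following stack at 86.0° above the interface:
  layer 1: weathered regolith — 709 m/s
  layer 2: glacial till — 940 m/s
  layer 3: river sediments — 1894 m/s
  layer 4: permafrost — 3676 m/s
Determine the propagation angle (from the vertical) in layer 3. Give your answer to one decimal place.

10.7°

From the normal: θ₁ = 90° − 86.0° = 4.0°.
Snell's law across each interface conserves sin θ / V, so sin θ_3 = V_3·sin θ₁/V₁.
sin θ_3 = 1894 × sin 4.0° / 709 = 0.1863.
θ_3 = arcsin 0.1863 = 10.74°.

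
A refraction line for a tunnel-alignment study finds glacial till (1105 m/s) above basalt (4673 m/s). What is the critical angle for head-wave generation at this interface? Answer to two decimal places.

Critical incidence: sin θ_c = V₁/V₂ = 1105/4673 = 0.2365.
θ_c = arcsin 0.2365 = 13.68°.

13.68°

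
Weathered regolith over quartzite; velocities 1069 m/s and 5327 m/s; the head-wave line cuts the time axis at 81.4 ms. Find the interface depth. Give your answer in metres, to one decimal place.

44.4 m

θ_c = arcsin(1069/5327) = 11.58°; cos θ_c = 0.9797.
tᵢ = 2h cos θ_c/V₁ ⇒ h = tᵢ·V₁/(2 cos θ_c) = 0.0814·1069/(2·0.9797) = 44.41 m.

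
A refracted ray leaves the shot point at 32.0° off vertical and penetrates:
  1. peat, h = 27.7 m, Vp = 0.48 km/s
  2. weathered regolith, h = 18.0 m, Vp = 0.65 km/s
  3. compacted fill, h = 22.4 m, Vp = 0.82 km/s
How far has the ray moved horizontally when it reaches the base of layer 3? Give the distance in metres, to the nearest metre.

Apply Snell's law at each interface; in layer i the horizontal offset is hᵢ·tan θᵢ.
Layer 1: θ = 32.00°; offset = 27.7·tan 32.00° = 17.309 m.
Layer 2: sin θ = 0.65·sin 32.0°/0.48 = 0.7176, θ = 45.86°; offset = 18.0·tan 45.86° = 18.546 m.
Layer 3: sin θ = 0.82·sin 32.0°/0.48 = 0.9053, θ = 64.86°; offset = 22.4·tan 64.86° = 47.734 m.
Σ offsets = 83.589 m.

84 m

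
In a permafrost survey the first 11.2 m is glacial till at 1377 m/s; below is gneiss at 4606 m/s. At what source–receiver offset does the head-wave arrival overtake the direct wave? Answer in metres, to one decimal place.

θ_c = arcsin(1377/4606) = 17.40°, so cos θ_c = 0.9543 and tᵢ = 2h cos θ_c/V₁ = 0.0155 s.
At crossover x/V₁ = x/V₂ + tᵢ ⇒ x = tᵢ/(1/V₁ − 1/V₂) = 0.01552/(7.2622e-04 − 2.1711e-04) = 30.49 m.

30.5 m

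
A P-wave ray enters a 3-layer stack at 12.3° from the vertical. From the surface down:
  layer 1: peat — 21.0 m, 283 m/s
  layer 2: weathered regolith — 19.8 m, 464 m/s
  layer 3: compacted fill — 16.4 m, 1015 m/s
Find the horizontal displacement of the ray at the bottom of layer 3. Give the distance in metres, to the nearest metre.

Ray parameter p = sin 12.3° / 283 m/s = 7.5276e-04 s/m.
Layer 1: θ = 12.30°; offset = 21.0·tan 12.30° = 4.579 m.
Layer 2: sin θ = p·464 = 0.3493 → θ = 20.44°; offset = 19.8·tan 20.44° = 7.381 m.
Layer 3: sin θ = p·1015 = 0.7640 → θ = 49.82°; offset = 16.4·tan 49.82° = 19.422 m.
Total horizontal offset = 31.382 m.

31 m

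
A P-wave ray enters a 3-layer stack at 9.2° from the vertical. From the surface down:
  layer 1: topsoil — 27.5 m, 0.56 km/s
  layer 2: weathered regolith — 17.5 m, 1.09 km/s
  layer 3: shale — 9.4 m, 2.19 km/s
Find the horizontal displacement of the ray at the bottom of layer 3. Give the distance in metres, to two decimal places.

Ray parameter p = sin 9.2° / 0.56 km/s = 2.8550e-01 s/km.
Layer 1: θ = 9.20°; offset = 27.5·tan 9.20° = 4.4540 m.
Layer 2: sin θ = p·1.09 = 0.3112 → θ = 18.13°; offset = 17.5·tan 18.13° = 5.7305 m.
Layer 3: sin θ = p·2.19 = 0.6252 → θ = 38.70°; offset = 9.4·tan 38.70° = 7.5310 m.
Σ offsets = 17.7155 m.

17.72 m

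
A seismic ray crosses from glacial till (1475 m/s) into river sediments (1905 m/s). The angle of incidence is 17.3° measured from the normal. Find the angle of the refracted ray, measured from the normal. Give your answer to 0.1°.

sin θ₁/V₁ = sin θ₂/V₂ ⇒ sin θ₂ = 1905·sin 17.3°/1475 = 1905·0.2974/1475 = 0.3841.
θ₂ = arcsin 0.3841 = 22.59° from the normal.

22.6°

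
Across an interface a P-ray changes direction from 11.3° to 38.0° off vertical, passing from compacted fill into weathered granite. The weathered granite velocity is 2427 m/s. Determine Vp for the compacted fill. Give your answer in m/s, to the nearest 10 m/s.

sin 11.3° = 0.1959; sin 38.0° = 0.6157.
V₁ = V₂·(sin θ₁/sin θ₂) = 2427·(0.1959/0.6157) = 772.44 m/s.

770 m/s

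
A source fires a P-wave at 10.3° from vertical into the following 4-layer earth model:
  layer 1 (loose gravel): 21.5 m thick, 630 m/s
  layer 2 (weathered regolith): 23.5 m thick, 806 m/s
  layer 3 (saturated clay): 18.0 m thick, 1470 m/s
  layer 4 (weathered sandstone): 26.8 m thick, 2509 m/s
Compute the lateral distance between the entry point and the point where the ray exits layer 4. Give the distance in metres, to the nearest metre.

p = sin θ₁/V₁ = sin 10.3°/630 = 2.8381e-04 s/m is conserved through the stack.
Layer 1: θ = 10.30°; offset = 21.5·tan 10.30° = 3.907 m.
Layer 2: sin θ = p·806 = 0.2288 → θ = 13.22°; offset = 23.5·tan 13.22° = 5.522 m.
Layer 3: sin θ = p·1470 = 0.4172 → θ = 24.66°; offset = 18.0·tan 24.66° = 8.263 m.
Layer 4: sin θ = p·2509 = 0.7121 → θ = 45.40°; offset = 26.8·tan 45.40° = 27.182 m.
Summing the layer offsets gives 44.874 m.

45 m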